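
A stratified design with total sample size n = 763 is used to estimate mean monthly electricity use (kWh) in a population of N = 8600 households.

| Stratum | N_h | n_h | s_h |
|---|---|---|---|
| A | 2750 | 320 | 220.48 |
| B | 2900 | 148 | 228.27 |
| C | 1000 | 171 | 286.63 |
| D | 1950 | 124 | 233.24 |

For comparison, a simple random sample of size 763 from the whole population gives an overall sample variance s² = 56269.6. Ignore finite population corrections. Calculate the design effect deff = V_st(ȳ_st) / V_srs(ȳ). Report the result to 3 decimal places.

deff ≈ 1.147

V̂(ȳ_st) = Σ W_h² s_h²/n_h, with W_h = N_h/N and N = 8600:
  stratum A: (2750/8600)²·220.48²/320 = 15.5331
  stratum B: (2900/8600)²·228.27²/148 = 40.0346
  stratum C: (1000/8600)²·286.63²/171 = 6.49606
  stratum D: (1950/8600)²·233.24²/124 = 22.5557
V_st = 84.6194
V_srs = s²/n = 56269.6/763 = 73.7478
deff = V_st / V_srs = 84.6194/73.7478 = 1.1474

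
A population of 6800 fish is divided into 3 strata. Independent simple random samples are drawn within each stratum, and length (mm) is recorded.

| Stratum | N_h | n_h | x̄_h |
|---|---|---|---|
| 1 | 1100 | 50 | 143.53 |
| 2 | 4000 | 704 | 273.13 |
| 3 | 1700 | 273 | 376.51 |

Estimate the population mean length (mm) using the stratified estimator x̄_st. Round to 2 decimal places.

x̄_st ≈ 278.01

N = Σ N_h = 6800. Stratum weights W_h = N_h/N.
x̄_st = (1100·143.53 + 4000·273.13 + 1700·376.51) / 6800 = 278.0103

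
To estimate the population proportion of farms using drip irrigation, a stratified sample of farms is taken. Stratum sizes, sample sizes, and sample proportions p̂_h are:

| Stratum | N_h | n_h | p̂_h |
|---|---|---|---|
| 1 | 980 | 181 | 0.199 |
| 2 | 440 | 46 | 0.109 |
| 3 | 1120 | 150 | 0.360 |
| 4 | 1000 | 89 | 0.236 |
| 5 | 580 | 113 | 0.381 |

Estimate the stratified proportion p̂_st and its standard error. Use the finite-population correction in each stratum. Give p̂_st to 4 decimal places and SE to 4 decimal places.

N = 4120; stratum weights W_h = N_h/N.
p̂_st = Σ W_h p̂_h = (980·0.199 + 440·0.109 + 1120·0.360 + 1000·0.236 + 580·0.381)/4120 = 0.26776
V̂(p̂_st) = Σ W_h² (1 − n_h/N_h) p̂_h(1−p̂_h)/(n_h−1):
  stratum 1: (980/4120)²·(1 − 181/980)·0.199·0.801/180 = 4.08499e-05
  stratum 2: (440/4120)²·(1 − 46/440)·0.109·0.891/45 = 2.20418e-05
  stratum 3: (1120/4120)²·(1 − 150/1120)·0.360·0.640/149 = 9.89673e-05
  stratum 4: (1000/4120)²·(1 − 89/1000)·0.236·0.764/88 = 0.000109963
  stratum 5: (580/4120)²·(1 − 113/580)·0.381·0.619/112 = 3.36007e-05
V̂(p̂_st) = 0.000305423; SE = √V̂ = 0.0174763

p̂_st ≈ 0.2678, SE ≈ 0.0175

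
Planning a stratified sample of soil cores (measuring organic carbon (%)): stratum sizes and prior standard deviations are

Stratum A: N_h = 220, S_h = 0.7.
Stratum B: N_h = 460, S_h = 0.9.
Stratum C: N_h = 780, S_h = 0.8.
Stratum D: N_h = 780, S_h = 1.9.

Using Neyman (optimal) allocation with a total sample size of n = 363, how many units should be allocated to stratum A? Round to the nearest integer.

21

Neyman allocation: n_h = n · N_h S_h / Σ N_i S_i, with n = 363.
  stratum A: N_h·S_h = 220·0.7 = 154.00
  stratum B: N_h·S_h = 460·0.9 = 414.00
  stratum C: N_h·S_h = 780·0.8 = 624.00
  stratum D: N_h·S_h = 780·1.9 = 1482.00
Σ N_h S_h = 2674.00
n for stratum A = 363·154.00/2674.00 = 20.906 → 21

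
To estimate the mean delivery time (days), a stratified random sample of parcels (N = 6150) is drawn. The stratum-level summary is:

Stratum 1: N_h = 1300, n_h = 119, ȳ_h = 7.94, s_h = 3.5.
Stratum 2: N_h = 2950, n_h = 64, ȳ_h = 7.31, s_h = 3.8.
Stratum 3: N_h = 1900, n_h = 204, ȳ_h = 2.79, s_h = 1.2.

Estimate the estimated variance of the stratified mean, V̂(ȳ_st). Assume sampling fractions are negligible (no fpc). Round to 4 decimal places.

V̂(ȳ_st) = Σ W_h² s_h²/n_h, with W_h = N_h/N and N = 6150:
  stratum 1: (1300/6150)²·3.5²/119 = 0.00459966
  stratum 2: (2950/6150)²·3.8²/64 = 0.0519136
  stratum 3: (1900/6150)²·1.2²/204 = 0.000673735
V̂(ȳ_st) = 0.057187

V̂(ȳ_st) ≈ 0.0572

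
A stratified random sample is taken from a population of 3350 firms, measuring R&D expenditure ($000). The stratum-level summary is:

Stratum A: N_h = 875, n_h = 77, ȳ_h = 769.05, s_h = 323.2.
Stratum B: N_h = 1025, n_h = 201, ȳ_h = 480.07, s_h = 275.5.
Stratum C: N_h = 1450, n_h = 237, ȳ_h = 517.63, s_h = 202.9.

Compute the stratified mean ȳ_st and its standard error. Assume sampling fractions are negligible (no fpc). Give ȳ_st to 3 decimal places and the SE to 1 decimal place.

ȳ_st = Σ W_h ȳ_h = (875·769.05 + 1025·480.07 + 1450·517.63)/3350 = 571.80716
V̂(ȳ_st) = Σ W_h² s_h²/n_h, with W_h = N_h/N and N = 3350:
  stratum A: (875/3350)²·323.2²/77 = 92.5504
  stratum B: (1025/3350)²·275.5²/201 = 35.3513
  stratum C: (1450/3350)²·202.9²/237 = 32.5433
V̂(ȳ_st) = 160.445
SE(ȳ_st) = √160.445 = 12.6667

ȳ_st ≈ 571.807, SE ≈ 12.7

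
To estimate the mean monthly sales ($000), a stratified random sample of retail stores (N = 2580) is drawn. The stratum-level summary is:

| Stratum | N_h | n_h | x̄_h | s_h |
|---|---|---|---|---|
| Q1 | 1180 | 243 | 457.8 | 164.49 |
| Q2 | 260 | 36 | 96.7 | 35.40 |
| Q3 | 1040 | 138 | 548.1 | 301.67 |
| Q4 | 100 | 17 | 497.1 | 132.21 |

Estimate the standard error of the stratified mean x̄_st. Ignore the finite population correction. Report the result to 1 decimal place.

SE(x̄_st) ≈ 11.5

V̂(x̄_st) = Σ W_h² s_h²/n_h, with W_h = N_h/N and N = 2580:
  stratum Q1: (1180/2580)²·164.49²/243 = 23.2915
  stratum Q2: (260/2580)²·35.40²/36 = 0.353518
  stratum Q3: (1040/2580)²·301.67²/138 = 107.155
  stratum Q4: (100/2580)²·132.21²/17 = 1.54469
V̂(x̄_st) = 132.345
SE(x̄_st) = √132.345 = 11.5041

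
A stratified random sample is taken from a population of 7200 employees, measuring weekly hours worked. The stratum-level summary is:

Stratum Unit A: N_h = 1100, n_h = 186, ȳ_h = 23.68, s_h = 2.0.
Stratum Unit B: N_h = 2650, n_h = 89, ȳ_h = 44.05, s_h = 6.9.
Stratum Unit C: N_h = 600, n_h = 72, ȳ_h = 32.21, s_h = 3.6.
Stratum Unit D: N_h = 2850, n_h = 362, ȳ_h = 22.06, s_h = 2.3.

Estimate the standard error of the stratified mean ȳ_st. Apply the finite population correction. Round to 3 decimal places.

SE(ȳ_st) ≈ 0.271

V̂(ȳ_st) = Σ W_h² (1 − n_h/N_h) s_h²/n_h, with W_h = N_h/N and N = 7200:
  stratum Unit A: (1100/7200)²·(1 − 186/1100)·2.0²/186 = 0.000417082
  stratum Unit B: (2650/7200)²·(1 − 89/2650)·6.9²/89 = 0.0700323
  stratum Unit C: (600/7200)²·(1 − 72/600)·3.6²/72 = 0.0011
  stratum Unit D: (2850/7200)²·(1 − 362/2850)·2.3²/362 = 0.00199884
V̂(ȳ_st) = 0.0735483
SE(ȳ_st) = √0.0735483 = 0.271198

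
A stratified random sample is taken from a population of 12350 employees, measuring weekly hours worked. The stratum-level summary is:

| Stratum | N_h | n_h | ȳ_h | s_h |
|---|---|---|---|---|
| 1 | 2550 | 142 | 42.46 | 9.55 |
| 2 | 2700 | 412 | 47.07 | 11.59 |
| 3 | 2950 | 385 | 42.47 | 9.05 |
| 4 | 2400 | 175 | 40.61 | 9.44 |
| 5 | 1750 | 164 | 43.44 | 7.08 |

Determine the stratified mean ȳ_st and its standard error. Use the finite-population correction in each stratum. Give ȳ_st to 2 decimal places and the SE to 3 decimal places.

ȳ_st = Σ W_h ȳ_h = (2550·42.46 + 2700·47.07 + 2950·42.47 + 2400·40.61 + 1750·43.44)/12350 = 43.24960
V̂(ȳ_st) = Σ W_h² (1 − n_h/N_h) s_h²/n_h, with W_h = N_h/N and N = 12350:
  stratum 1: (2550/12350)²·(1 − 142/2550)·9.55²/142 = 0.0258572
  stratum 2: (2700/12350)²·(1 − 412/2700)·11.59²/412 = 0.0132055
  stratum 3: (2950/12350)²·(1 − 385/2950)·9.05²/385 = 0.0105539
  stratum 4: (2400/12350)²·(1 − 175/2400)·9.44²/175 = 0.0178284
  stratum 5: (1750/12350)²·(1 − 164/1750)·7.08²/164 = 0.00556199
V̂(ȳ_st) = 0.073007
SE(ȳ_st) = √0.073007 = 0.270198

ȳ_st ≈ 43.25, SE ≈ 0.270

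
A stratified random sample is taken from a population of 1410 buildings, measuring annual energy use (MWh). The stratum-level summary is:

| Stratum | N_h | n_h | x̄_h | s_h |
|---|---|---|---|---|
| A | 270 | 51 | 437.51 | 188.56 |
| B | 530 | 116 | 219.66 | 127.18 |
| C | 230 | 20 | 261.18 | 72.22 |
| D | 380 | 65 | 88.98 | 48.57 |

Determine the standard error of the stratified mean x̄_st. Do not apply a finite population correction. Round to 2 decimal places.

V̂(x̄_st) = Σ W_h² s_h²/n_h, with W_h = N_h/N and N = 1410:
  stratum A: (270/1410)²·188.56²/51 = 25.5634
  stratum B: (530/1410)²·127.18²/116 = 19.7012
  stratum C: (230/1410)²·72.22²/20 = 6.93909
  stratum D: (380/1410)²·48.57²/65 = 2.63604
V̂(x̄_st) = 54.8397
SE(x̄_st) = √54.8397 = 7.40539

SE(x̄_st) ≈ 7.41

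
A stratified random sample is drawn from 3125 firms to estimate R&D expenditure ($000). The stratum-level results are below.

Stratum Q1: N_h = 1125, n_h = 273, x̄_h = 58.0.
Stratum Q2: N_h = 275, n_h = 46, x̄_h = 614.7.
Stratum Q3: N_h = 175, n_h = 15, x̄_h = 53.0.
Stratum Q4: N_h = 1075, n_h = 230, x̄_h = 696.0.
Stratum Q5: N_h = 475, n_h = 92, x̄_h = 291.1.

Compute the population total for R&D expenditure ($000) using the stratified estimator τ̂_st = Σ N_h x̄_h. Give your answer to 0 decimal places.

τ̂_st ≈ 1130040

τ̂_st = Σ N_h x̄_h = 1125·58.0 + 275·614.7 + 175·53.0 + 1075·696.0 + 475·291.1 = 1130040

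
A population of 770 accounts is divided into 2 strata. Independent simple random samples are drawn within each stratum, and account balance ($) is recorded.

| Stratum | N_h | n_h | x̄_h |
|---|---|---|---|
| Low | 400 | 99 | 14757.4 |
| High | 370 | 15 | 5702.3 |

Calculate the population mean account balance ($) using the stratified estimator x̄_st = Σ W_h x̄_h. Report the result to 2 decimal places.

N = Σ N_h = 770. Stratum weights W_h = N_h/N.
x̄_st = (400·14757.4 + 370·5702.3) / 770 = 10406.2481

x̄_st ≈ 10406.25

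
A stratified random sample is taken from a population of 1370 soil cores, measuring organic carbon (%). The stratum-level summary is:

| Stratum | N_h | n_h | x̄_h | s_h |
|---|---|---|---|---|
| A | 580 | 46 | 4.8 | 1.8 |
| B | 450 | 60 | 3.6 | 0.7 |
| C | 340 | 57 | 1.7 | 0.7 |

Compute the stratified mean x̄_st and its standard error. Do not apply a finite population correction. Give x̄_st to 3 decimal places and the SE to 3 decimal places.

x̄_st = Σ W_h x̄_h = (580·4.8 + 450·3.6 + 340·1.7)/1370 = 3.63650
V̂(x̄_st) = Σ W_h² s_h²/n_h, with W_h = N_h/N and N = 1370:
  stratum A: (580/1370)²·1.8²/46 = 0.0126241
  stratum B: (450/1370)²·0.7²/60 = 0.000881107
  stratum C: (340/1370)²·0.7²/57 = 0.000529466
V̂(x̄_st) = 0.0140347
SE(x̄_st) = √0.0140347 = 0.118468

x̄_st ≈ 3.636, SE ≈ 0.118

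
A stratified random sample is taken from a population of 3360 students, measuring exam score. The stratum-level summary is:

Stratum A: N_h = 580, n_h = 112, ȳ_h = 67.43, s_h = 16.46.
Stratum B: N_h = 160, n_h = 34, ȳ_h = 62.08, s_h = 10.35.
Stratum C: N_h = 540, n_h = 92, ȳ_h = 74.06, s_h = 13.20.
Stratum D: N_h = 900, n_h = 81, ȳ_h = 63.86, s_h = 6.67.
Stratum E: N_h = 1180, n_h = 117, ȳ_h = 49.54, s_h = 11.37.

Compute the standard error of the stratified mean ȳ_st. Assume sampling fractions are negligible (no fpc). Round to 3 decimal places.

SE(ȳ_st) ≈ 0.551

V̂(ȳ_st) = Σ W_h² s_h²/n_h, with W_h = N_h/N and N = 3360:
  stratum A: (580/3360)²·16.46²/112 = 0.0720807
  stratum B: (160/3360)²·10.35²/34 = 0.00714436
  stratum C: (540/3360)²·13.20²/92 = 0.048918
  stratum D: (900/3360)²·6.67²/81 = 0.039407
  stratum E: (1180/3360)²·11.37²/117 = 0.136276
V̂(ȳ_st) = 0.303826
SE(ȳ_st) = √0.303826 = 0.551205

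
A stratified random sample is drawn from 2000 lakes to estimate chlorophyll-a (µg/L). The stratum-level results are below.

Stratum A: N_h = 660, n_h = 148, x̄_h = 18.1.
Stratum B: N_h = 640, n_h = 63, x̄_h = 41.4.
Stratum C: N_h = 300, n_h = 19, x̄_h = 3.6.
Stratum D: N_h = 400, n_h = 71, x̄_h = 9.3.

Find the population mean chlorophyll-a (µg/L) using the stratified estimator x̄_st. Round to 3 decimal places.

N = Σ N_h = 2000. Stratum weights W_h = N_h/N.
x̄_st = (660·18.1 + 640·41.4 + 300·3.6 + 400·9.3) / 2000 = 21.62100

x̄_st ≈ 21.621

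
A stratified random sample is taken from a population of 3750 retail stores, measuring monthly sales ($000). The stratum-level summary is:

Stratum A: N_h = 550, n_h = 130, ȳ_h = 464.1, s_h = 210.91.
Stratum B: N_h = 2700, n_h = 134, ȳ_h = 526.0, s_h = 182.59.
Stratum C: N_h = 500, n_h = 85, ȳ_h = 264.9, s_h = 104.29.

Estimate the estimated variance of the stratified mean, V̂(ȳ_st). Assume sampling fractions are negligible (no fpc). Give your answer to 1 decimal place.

V̂(ȳ_st) ≈ 138.6

V̂(ȳ_st) = Σ W_h² s_h²/n_h, with W_h = N_h/N and N = 3750:
  stratum A: (550/3750)²·210.91²/130 = 7.36061
  stratum B: (2700/3750)²·182.59²/134 = 128.978
  stratum C: (500/3750)²·104.29²/85 = 2.2748
V̂(ȳ_st) = 138.613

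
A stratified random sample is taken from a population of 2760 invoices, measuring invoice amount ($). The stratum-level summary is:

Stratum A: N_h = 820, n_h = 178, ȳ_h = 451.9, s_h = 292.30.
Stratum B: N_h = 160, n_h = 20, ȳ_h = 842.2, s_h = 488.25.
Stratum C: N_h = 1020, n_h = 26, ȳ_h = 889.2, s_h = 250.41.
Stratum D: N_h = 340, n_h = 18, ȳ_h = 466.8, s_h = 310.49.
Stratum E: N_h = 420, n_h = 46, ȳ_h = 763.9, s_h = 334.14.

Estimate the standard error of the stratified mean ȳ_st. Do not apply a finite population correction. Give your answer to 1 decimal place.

SE(ȳ_st) ≈ 23.4

V̂(ȳ_st) = Σ W_h² s_h²/n_h, with W_h = N_h/N and N = 2760:
  stratum A: (820/2760)²·292.30²/178 = 42.3689
  stratum B: (160/2760)²·488.25²/20 = 40.0568
  stratum C: (1020/2760)²·250.41²/26 = 329.391
  stratum D: (340/2760)²·310.49²/18 = 81.276
  stratum E: (420/2760)²·334.14²/46 = 56.2056
V̂(ȳ_st) = 549.299
SE(ȳ_st) = √549.299 = 23.4371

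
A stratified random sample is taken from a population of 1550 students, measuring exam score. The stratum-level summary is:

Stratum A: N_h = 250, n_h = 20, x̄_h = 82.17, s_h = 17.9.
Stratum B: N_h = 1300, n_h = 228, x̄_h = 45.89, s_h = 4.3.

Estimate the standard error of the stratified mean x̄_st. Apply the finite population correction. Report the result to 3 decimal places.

SE(x̄_st) ≈ 0.656

V̂(x̄_st) = Σ W_h² (1 − n_h/N_h) s_h²/n_h, with W_h = N_h/N and N = 1550:
  stratum A: (250/1550)²·(1 − 20/250)·17.9²/20 = 0.383425
  stratum B: (1300/1550)²·(1 − 228/1300)·4.3²/228 = 0.047041
V̂(x̄_st) = 0.430466
SE(x̄_st) = √0.430466 = 0.656099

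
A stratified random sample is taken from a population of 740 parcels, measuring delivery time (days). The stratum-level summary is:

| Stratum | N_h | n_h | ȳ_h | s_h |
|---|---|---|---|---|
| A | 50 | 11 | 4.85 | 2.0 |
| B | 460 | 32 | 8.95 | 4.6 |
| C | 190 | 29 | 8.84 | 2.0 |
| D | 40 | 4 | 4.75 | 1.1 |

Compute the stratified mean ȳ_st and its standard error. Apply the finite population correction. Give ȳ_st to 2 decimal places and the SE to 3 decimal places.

ȳ_st = Σ W_h ȳ_h = (50·4.85 + 460·8.95 + 190·8.84 + 40·4.75)/740 = 8.41770
V̂(ȳ_st) = Σ W_h² (1 − n_h/N_h) s_h²/n_h, with W_h = N_h/N and N = 740:
  stratum A: (50/740)²·(1 − 11/50)·2.0²/11 = 0.00129491
  stratum B: (460/740)²·(1 − 32/460)·4.6²/32 = 0.237741
  stratum C: (190/740)²·(1 − 29/190)·2.0²/29 = 0.0077051
  stratum D: (40/740)²·(1 − 4/40)·1.1²/4 = 0.000795471
V̂(ȳ_st) = 0.247536
SE(ȳ_st) = √0.247536 = 0.49753

ȳ_st ≈ 8.42, SE ≈ 0.498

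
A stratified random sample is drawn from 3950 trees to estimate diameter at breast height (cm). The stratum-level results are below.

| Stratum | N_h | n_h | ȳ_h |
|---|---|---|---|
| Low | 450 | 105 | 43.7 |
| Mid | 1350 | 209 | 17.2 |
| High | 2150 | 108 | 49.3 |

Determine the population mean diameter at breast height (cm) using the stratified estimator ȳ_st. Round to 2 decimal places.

ȳ_st ≈ 37.69

N = Σ N_h = 3950. Stratum weights W_h = N_h/N.
ȳ_st = (450·43.7 + 1350·17.2 + 2150·49.3) / 3950 = 37.6911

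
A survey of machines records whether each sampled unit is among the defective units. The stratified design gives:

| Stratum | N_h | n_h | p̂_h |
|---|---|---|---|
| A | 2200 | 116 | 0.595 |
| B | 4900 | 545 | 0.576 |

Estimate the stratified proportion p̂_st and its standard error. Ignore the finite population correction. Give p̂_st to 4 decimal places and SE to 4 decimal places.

p̂_st ≈ 0.5819, SE ≈ 0.0204

N = 7100; stratum weights W_h = N_h/N.
p̂_st = Σ W_h p̂_h = (2200·0.595 + 4900·0.576)/7100 = 0.58189
V̂(p̂_st) = Σ W_h² p̂_h(1−p̂_h)/(n_h−1):
  stratum A: (2200/7100)²·0.595·0.405/115 = 0.000201188
  stratum B: (4900/7100)²·0.576·0.424/544 = 0.000213828
V̂(p̂_st) = 0.000415017; SE = √V̂ = 0.020372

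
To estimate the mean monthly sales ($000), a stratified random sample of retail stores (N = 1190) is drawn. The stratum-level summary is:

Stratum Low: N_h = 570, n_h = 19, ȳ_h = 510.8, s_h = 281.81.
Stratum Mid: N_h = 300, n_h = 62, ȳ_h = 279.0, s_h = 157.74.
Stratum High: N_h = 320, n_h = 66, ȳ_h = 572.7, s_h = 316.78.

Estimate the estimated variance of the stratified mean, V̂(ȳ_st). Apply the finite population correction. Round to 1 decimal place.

V̂(ȳ_st) = Σ W_h² (1 − n_h/N_h) s_h²/n_h, with W_h = N_h/N and N = 1190:
  stratum Low: (570/1190)²·(1 − 19/570)·281.81²/19 = 927.026
  stratum Mid: (300/1190)²·(1 − 62/300)·157.74²/62 = 20.2347
  stratum High: (320/1190)²·(1 − 66/320)·316.78²/66 = 87.2693
V̂(ȳ_st) = 1034.53

V̂(ȳ_st) ≈ 1034.5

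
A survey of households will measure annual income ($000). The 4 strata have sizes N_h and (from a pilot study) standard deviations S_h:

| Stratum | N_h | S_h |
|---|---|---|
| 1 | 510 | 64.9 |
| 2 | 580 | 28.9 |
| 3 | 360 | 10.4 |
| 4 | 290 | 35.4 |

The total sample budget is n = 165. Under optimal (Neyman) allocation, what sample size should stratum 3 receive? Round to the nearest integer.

Neyman allocation: n_h = n · N_h S_h / Σ N_i S_i, with n = 165.
  stratum 1: N_h·S_h = 510·64.9 = 33099.00
  stratum 2: N_h·S_h = 580·28.9 = 16762.00
  stratum 3: N_h·S_h = 360·10.4 = 3744.00
  stratum 4: N_h·S_h = 290·35.4 = 10266.00
Σ N_h S_h = 63871.00
n for stratum 3 = 165·3744.00/63871.00 = 9.672 → 10

10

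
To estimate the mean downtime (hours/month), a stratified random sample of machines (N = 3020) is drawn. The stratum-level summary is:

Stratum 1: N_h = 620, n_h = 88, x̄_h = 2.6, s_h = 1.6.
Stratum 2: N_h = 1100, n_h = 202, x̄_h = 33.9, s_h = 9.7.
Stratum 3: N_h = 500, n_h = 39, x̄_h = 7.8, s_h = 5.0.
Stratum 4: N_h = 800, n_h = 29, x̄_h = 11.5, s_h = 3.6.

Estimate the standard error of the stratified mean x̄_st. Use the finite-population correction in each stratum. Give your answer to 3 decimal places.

SE(x̄_st) ≈ 0.313

V̂(x̄_st) = Σ W_h² (1 − n_h/N_h) s_h²/n_h, with W_h = N_h/N and N = 3020:
  stratum 1: (620/3020)²·(1 − 88/620)·1.6²/88 = 0.00105208
  stratum 2: (1100/3020)²·(1 − 202/1100)·9.7²/202 = 0.0504484
  stratum 3: (500/3020)²·(1 − 39/500)·5.0²/39 = 0.0162007
  stratum 4: (800/3020)²·(1 − 29/800)·3.6²/29 = 0.030223
V̂(x̄_st) = 0.0979241
SE(x̄_st) = √0.0979241 = 0.312928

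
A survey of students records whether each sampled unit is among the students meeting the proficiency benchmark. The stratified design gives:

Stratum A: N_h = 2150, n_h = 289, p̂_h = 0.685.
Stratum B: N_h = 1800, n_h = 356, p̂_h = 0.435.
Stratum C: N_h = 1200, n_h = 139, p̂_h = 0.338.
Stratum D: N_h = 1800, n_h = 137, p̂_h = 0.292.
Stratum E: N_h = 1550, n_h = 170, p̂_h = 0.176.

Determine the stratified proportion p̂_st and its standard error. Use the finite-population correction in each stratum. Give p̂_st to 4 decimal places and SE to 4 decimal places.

N = 8500; stratum weights W_h = N_h/N.
p̂_st = Σ W_h p̂_h = (2150·0.685 + 1800·0.435 + 1200·0.338 + 1800·0.292 + 1550·0.176)/8500 = 0.40703
V̂(p̂_st) = Σ W_h² (1 − n_h/N_h) p̂_h(1−p̂_h)/(n_h−1):
  stratum A: (2150/8500)²·(1 − 289/2150)·0.685·0.315/288 = 4.14912e-05
  stratum B: (1800/8500)²·(1 − 356/1800)·0.435·0.565/355 = 2.49064e-05
  stratum C: (1200/8500)²·(1 − 139/1200)·0.338·0.662/138 = 2.85729e-05
  stratum D: (1800/8500)²·(1 − 137/1800)·0.292·0.708/136 = 6.29802e-05
  stratum E: (1550/8500)²·(1 − 170/1550)·0.176·0.824/169 = 2.54054e-05
V̂(p̂_st) = 0.000183356; SE = √V̂ = 0.0135409

p̂_st ≈ 0.4070, SE ≈ 0.0135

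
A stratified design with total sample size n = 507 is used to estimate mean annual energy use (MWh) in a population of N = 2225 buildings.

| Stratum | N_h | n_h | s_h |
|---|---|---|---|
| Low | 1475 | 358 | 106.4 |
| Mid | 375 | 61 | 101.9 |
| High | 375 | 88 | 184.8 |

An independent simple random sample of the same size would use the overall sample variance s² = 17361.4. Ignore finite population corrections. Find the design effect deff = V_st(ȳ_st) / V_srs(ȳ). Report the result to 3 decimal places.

V̂(ȳ_st) = Σ W_h² s_h²/n_h, with W_h = N_h/N and N = 2225:
  stratum Low: (1475/2225)²·106.4²/358 = 13.8971
  stratum Mid: (375/2225)²·101.9²/61 = 4.83527
  stratum High: (375/2225)²·184.8²/88 = 11.0236
V_st = 29.756
V_srs = s²/n = 17361.4/507 = 34.2434
deff = V_st / V_srs = 29.756/34.2434 = 0.8690

deff ≈ 0.869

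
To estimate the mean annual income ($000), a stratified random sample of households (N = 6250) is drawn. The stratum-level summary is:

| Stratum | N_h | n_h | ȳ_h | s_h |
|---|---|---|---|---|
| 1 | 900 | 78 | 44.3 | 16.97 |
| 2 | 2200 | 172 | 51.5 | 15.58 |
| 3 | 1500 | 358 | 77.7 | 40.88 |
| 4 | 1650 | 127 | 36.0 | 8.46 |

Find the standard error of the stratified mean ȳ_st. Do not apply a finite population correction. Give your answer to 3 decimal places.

SE(ȳ_st) ≈ 0.748

V̂(ȳ_st) = Σ W_h² s_h²/n_h, with W_h = N_h/N and N = 6250:
  stratum 1: (900/6250)²·16.97²/78 = 0.0765586
  stratum 2: (2200/6250)²·15.58²/172 = 0.174861
  stratum 3: (1500/6250)²·40.88²/358 = 0.268882
  stratum 4: (1650/6250)²·8.46²/127 = 0.0392776
V̂(ȳ_st) = 0.559578
SE(ȳ_st) = √0.559578 = 0.74805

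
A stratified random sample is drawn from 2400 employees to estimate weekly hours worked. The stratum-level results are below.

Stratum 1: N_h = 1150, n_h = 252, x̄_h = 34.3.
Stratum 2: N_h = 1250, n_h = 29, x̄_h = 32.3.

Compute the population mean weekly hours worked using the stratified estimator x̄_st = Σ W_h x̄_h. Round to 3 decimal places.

N = Σ N_h = 2400. Stratum weights W_h = N_h/N.
x̄_st = (1150·34.3 + 1250·32.3) / 2400 = 33.25833

x̄_st ≈ 33.258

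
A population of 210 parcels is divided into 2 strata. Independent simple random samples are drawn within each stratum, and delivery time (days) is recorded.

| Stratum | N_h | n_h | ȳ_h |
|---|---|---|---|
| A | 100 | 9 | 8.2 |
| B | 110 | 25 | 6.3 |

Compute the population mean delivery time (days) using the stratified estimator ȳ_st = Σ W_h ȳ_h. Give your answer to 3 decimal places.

ȳ_st ≈ 7.205

N = Σ N_h = 210. Stratum weights W_h = N_h/N.
ȳ_st = (100·8.2 + 110·6.3) / 210 = 7.20476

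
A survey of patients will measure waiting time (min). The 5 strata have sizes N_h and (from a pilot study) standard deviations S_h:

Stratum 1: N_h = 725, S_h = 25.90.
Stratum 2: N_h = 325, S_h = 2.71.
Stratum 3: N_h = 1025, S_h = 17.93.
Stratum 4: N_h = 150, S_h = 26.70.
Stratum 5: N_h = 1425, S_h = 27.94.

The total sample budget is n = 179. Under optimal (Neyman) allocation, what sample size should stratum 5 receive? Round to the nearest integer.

87

Neyman allocation: n_h = n · N_h S_h / Σ N_i S_i, with n = 179.
  stratum 1: N_h·S_h = 725·25.90 = 18777.50
  stratum 2: N_h·S_h = 325·2.71 = 880.75
  stratum 3: N_h·S_h = 1025·17.93 = 18378.25
  stratum 4: N_h·S_h = 150·26.70 = 4005.00
  stratum 5: N_h·S_h = 1425·27.94 = 39814.50
Σ N_h S_h = 81856.00
n for stratum 5 = 179·39814.50/81856.00 = 87.065 → 87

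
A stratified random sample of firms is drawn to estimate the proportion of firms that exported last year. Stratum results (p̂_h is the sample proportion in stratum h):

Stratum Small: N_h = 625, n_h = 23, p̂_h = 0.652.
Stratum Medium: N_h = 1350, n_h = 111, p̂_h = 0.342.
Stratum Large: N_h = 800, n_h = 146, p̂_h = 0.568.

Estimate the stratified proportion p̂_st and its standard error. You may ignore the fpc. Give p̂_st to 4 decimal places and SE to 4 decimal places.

p̂_st ≈ 0.4770, SE ≈ 0.0339

N = 2775; stratum weights W_h = N_h/N.
p̂_st = Σ W_h p̂_h = (625·0.652 + 1350·0.342 + 800·0.568)/2775 = 0.47697
V̂(p̂_st) = Σ W_h² p̂_h(1−p̂_h)/(n_h−1):
  stratum Small: (625/2775)²·0.652·0.348/22 = 0.000523164
  stratum Medium: (1350/2775)²·0.342·0.658/110 = 0.000484173
  stratum Large: (800/2775)²·0.568·0.432/145 = 0.000140643
V̂(p̂_st) = 0.00114798; SE = √V̂ = 0.0338819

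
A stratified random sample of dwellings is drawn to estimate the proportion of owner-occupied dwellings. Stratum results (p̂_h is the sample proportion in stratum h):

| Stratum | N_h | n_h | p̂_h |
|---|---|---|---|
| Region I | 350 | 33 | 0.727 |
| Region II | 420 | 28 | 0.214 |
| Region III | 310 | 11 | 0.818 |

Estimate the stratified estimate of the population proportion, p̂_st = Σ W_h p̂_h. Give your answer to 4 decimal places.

p̂_st ≈ 0.5536

N = 1080; stratum weights W_h = N_h/N.
p̂_st = Σ W_h p̂_h = (350·0.727 + 420·0.214 + 310·0.818)/1080 = 0.55362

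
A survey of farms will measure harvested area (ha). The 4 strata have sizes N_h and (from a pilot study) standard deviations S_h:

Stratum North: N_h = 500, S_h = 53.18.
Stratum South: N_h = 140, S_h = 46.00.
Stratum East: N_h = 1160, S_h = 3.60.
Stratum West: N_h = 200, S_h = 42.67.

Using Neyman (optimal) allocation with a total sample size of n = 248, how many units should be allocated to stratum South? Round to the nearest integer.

Neyman allocation: n_h = n · N_h S_h / Σ N_i S_i, with n = 248.
  stratum North: N_h·S_h = 500·53.18 = 26590.00
  stratum South: N_h·S_h = 140·46.00 = 6440.00
  stratum East: N_h·S_h = 1160·3.60 = 4176.00
  stratum West: N_h·S_h = 200·42.67 = 8534.00
Σ N_h S_h = 45740.00
n for stratum South = 248·6440.00/45740.00 = 34.917 → 35

35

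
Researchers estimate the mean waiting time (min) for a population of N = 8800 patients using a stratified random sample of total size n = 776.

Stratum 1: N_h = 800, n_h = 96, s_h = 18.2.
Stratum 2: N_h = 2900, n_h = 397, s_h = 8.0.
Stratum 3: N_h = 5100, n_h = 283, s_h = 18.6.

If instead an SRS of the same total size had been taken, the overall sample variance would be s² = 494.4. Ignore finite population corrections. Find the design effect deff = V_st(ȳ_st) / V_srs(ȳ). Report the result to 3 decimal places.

deff ≈ 0.717

V̂(ȳ_st) = Σ W_h² s_h²/n_h, with W_h = N_h/N and N = 8800:
  stratum 1: (800/8800)²·18.2²/96 = 0.0285158
  stratum 2: (2900/8800)²·8.0²/397 = 0.0175073
  stratum 3: (5100/8800)²·18.6²/283 = 0.410596
V_st = 0.456619
V_srs = s²/n = 494.4/776 = 0.637113
deff = V_st / V_srs = 0.456619/0.637113 = 0.7167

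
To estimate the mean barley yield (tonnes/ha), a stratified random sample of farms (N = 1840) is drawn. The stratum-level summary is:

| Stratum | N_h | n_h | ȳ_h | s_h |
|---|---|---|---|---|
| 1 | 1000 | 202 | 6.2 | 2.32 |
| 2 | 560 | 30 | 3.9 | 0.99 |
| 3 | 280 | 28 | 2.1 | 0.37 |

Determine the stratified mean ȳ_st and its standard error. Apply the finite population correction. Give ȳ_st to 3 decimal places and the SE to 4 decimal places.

ȳ_st = Σ W_h ȳ_h = (1000·6.2 + 560·3.9 + 280·2.1)/1840 = 4.87609
V̂(ȳ_st) = Σ W_h² (1 − n_h/N_h) s_h²/n_h, with W_h = N_h/N and N = 1840:
  stratum 1: (1000/1840)²·(1 − 202/1000)·2.32²/202 = 0.00628047
  stratum 2: (560/1840)²·(1 − 30/560)·0.99²/30 = 0.00286403
  stratum 3: (280/1840)²·(1 − 28/280)·0.37²/28 = 0.000101899
V̂(ȳ_st) = 0.00924639
SE(ȳ_st) = √0.00924639 = 0.0961582

ȳ_st ≈ 4.876, SE ≈ 0.0962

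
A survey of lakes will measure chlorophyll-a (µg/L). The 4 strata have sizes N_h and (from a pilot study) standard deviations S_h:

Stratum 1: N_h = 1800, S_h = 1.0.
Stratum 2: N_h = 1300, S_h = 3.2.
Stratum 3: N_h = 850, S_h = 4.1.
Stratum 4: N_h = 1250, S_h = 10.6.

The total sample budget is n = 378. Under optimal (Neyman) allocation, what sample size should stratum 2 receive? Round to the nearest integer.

Neyman allocation: n_h = n · N_h S_h / Σ N_i S_i, with n = 378.
  stratum 1: N_h·S_h = 1800·1.0 = 1800.00
  stratum 2: N_h·S_h = 1300·3.2 = 4160.00
  stratum 3: N_h·S_h = 850·4.1 = 3485.00
  stratum 4: N_h·S_h = 1250·10.6 = 13250.00
Σ N_h S_h = 22695.00
n for stratum 2 = 378·4160.00/22695.00 = 69.288 → 69

69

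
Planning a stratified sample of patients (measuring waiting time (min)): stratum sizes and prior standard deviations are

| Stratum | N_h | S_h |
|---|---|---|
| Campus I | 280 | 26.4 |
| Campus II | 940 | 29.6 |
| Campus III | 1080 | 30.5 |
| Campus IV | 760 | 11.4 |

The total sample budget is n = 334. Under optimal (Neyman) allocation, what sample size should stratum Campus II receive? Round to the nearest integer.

Neyman allocation: n_h = n · N_h S_h / Σ N_i S_i, with n = 334.
  stratum Campus I: N_h·S_h = 280·26.4 = 7392.00
  stratum Campus II: N_h·S_h = 940·29.6 = 27824.00
  stratum Campus III: N_h·S_h = 1080·30.5 = 32940.00
  stratum Campus IV: N_h·S_h = 760·11.4 = 8664.00
Σ N_h S_h = 76820.00
n for stratum Campus II = 334·27824.00/76820.00 = 120.974 → 121

121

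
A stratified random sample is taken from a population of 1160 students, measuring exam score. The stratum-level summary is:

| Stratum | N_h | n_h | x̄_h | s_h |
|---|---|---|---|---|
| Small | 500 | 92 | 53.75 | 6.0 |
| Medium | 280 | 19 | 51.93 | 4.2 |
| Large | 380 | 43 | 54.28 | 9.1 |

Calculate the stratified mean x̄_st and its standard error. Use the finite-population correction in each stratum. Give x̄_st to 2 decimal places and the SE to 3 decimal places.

x̄_st = Σ W_h x̄_h = (500·53.75 + 280·51.93 + 380·54.28)/1160 = 53.48431
V̂(x̄_st) = Σ W_h² (1 − n_h/N_h) s_h²/n_h, with W_h = N_h/N and N = 1160:
  stratum Small: (500/1160)²·(1 − 92/500)·6.0²/92 = 0.0593238
  stratum Medium: (280/1160)²·(1 − 19/280)·4.2²/19 = 0.0504229
  stratum Large: (380/1160)²·(1 − 43/380)·9.1²/43 = 0.183279
V̂(x̄_st) = 0.293025
SE(x̄_st) = √0.293025 = 0.541318

x̄_st ≈ 53.48, SE ≈ 0.541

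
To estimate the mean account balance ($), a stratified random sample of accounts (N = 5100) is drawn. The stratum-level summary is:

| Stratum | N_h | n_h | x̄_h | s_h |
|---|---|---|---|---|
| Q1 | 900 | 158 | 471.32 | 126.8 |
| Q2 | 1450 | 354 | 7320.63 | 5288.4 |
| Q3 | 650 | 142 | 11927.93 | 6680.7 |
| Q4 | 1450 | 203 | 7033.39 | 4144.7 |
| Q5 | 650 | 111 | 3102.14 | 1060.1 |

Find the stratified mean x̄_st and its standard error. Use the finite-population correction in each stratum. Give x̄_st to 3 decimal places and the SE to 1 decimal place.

x̄_st ≈ 6079.816, SE ≈ 121.8

x̄_st = Σ W_h x̄_h = (900·471.32 + 1450·7320.63 + 650·11927.93 + 1450·7033.39 + 650·3102.14)/5100 = 6079.81618
V̂(x̄_st) = Σ W_h² (1 − n_h/N_h) s_h²/n_h, with W_h = N_h/N and N = 5100:
  stratum Q1: (900/5100)²·(1 − 158/900)·126.8²/158 = 2.61269
  stratum Q2: (1450/5100)²·(1 − 354/1450)·5288.4²/354 = 4827.07
  stratum Q3: (650/5100)²·(1 − 142/650)·6680.7²/142 = 3990.18
  stratum Q4: (1450/5100)²·(1 − 203/1450)·4144.7²/203 = 5882.8
  stratum Q5: (650/5100)²·(1 − 111/650)·1060.1²/111 = 136.374
V̂(x̄_st) = 14839
SE(x̄_st) = √14839 = 121.816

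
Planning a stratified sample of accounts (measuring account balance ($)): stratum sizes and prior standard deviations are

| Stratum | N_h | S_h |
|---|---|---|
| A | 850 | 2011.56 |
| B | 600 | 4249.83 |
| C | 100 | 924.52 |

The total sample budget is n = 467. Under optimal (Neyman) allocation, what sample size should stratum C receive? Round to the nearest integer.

10

Neyman allocation: n_h = n · N_h S_h / Σ N_i S_i, with n = 467.
  stratum A: N_h·S_h = 850·2011.56 = 1709826.00
  stratum B: N_h·S_h = 600·4249.83 = 2549898.00
  stratum C: N_h·S_h = 100·924.52 = 92452.00
Σ N_h S_h = 4352176.00
n for stratum C = 467·92452.00/4352176.00 = 9.920 → 10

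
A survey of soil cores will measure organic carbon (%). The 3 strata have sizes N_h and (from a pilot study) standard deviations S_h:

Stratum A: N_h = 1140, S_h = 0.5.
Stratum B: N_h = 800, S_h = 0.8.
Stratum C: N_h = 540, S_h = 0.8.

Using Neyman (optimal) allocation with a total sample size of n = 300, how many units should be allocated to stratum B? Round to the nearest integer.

Neyman allocation: n_h = n · N_h S_h / Σ N_i S_i, with n = 300.
  stratum A: N_h·S_h = 1140·0.5 = 570.00
  stratum B: N_h·S_h = 800·0.8 = 640.00
  stratum C: N_h·S_h = 540·0.8 = 432.00
Σ N_h S_h = 1642.00
n for stratum B = 300·640.00/1642.00 = 116.931 → 117

117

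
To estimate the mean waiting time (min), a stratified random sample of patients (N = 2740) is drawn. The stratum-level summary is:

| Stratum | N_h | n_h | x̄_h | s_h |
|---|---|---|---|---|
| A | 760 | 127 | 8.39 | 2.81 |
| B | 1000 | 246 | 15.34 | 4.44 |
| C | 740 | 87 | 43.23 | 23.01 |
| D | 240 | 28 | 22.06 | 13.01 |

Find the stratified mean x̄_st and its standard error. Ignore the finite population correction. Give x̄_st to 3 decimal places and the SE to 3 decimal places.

x̄_st = Σ W_h x̄_h = (760·8.39 + 1000·15.34 + 740·43.23 + 240·22.06)/2740 = 21.53321
V̂(x̄_st) = Σ W_h² s_h²/n_h, with W_h = N_h/N and N = 2740:
  stratum A: (760/2740)²·2.81²/127 = 0.00478338
  stratum B: (1000/2740)²·4.44²/246 = 0.0106741
  stratum C: (740/2740)²·23.01²/87 = 0.443891
  stratum D: (240/2740)²·13.01²/28 = 0.0463786
V̂(x̄_st) = 0.505727
SE(x̄_st) = √0.505727 = 0.711145

x̄_st ≈ 21.533, SE ≈ 0.711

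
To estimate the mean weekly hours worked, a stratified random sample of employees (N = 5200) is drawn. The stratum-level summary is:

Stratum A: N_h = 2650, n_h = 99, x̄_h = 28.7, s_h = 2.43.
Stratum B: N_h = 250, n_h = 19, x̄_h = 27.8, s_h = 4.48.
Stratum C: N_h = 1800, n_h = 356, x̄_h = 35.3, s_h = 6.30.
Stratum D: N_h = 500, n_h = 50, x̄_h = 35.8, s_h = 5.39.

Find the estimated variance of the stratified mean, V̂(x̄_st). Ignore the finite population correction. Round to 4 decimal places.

V̂(x̄_st) ≈ 0.0367

V̂(x̄_st) = Σ W_h² s_h²/n_h, with W_h = N_h/N and N = 5200:
  stratum A: (2650/5200)²·2.43²/99 = 0.0154904
  stratum B: (250/5200)²·4.48²/19 = 0.00244161
  stratum C: (1800/5200)²·6.30²/356 = 0.0133589
  stratum D: (500/5200)²·5.39²/50 = 0.00537206
V̂(x̄_st) = 0.0366629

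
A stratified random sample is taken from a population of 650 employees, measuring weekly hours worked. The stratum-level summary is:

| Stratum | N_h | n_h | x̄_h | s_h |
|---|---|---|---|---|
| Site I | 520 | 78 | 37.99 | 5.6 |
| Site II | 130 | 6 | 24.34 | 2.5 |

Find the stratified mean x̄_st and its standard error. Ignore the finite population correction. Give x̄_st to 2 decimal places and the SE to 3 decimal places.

x̄_st = Σ W_h x̄_h = (520·37.99 + 130·24.34)/650 = 35.26000
V̂(x̄_st) = Σ W_h² s_h²/n_h, with W_h = N_h/N and N = 650:
  stratum Site I: (520/650)²·5.6²/78 = 0.257313
  stratum Site II: (130/650)²·2.5²/6 = 0.0416667
V̂(x̄_st) = 0.298979
SE(x̄_st) = √0.298979 = 0.54679

x̄_st ≈ 35.26, SE ≈ 0.547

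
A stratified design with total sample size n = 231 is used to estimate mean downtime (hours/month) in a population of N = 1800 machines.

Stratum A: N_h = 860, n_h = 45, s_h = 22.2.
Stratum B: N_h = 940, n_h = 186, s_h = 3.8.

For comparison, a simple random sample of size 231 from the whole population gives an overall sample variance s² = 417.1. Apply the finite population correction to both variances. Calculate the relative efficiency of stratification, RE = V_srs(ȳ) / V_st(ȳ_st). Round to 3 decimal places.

RE ≈ 0.660

V̂(ȳ_st) = Σ W_h² (1 − n_h/N_h) s_h²/n_h, with W_h = N_h/N and N = 1800:
  stratum A: (860/1800)²·(1 − 45/860)·22.2²/45 = 2.36922
  stratum B: (940/1800)²·(1 − 186/940)·3.8²/186 = 0.0169828
V_st = 2.3862
V_srs = (1 − 231/1800)·417.1/231 = 1.57391
Relative efficiency = V_srs / V_st = 1.57391/2.3862 = 0.6596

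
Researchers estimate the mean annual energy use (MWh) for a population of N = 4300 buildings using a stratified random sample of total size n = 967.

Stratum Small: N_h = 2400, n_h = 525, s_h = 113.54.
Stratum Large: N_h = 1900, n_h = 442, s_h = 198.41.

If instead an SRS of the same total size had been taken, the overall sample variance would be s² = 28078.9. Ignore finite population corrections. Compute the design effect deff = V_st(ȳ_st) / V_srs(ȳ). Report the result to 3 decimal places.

V̂(ȳ_st) = Σ W_h² s_h²/n_h, with W_h = N_h/N and N = 4300:
  stratum Small: (2400/4300)²·113.54²/525 = 7.64934
  stratum Large: (1900/4300)²·198.41²/442 = 17.389
V_st = 25.0384
V_srs = s²/n = 28078.9/967 = 29.0371
deff = V_st / V_srs = 25.0384/29.0371 = 0.8623

deff ≈ 0.862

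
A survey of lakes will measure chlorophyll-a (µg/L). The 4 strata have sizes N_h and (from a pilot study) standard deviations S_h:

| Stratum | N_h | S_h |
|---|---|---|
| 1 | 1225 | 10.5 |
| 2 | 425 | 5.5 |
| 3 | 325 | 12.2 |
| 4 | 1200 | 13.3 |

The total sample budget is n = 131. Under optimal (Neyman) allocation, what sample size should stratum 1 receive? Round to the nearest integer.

48

Neyman allocation: n_h = n · N_h S_h / Σ N_i S_i, with n = 131.
  stratum 1: N_h·S_h = 1225·10.5 = 12862.50
  stratum 2: N_h·S_h = 425·5.5 = 2337.50
  stratum 3: N_h·S_h = 325·12.2 = 3965.00
  stratum 4: N_h·S_h = 1200·13.3 = 15960.00
Σ N_h S_h = 35125.00
n for stratum 1 = 131·12862.50/35125.00 = 47.971 → 48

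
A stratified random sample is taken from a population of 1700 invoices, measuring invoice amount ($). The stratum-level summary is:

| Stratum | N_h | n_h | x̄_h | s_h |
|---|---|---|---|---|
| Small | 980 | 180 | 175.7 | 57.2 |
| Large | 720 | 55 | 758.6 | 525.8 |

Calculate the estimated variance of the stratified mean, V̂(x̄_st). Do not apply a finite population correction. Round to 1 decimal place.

V̂(x̄_st) ≈ 907.7

V̂(x̄_st) = Σ W_h² s_h²/n_h, with W_h = N_h/N and N = 1700:
  stratum Small: (980/1700)²·57.2²/180 = 6.04051
  stratum Large: (720/1700)²·525.8²/55 = 901.666
V̂(x̄_st) = 907.706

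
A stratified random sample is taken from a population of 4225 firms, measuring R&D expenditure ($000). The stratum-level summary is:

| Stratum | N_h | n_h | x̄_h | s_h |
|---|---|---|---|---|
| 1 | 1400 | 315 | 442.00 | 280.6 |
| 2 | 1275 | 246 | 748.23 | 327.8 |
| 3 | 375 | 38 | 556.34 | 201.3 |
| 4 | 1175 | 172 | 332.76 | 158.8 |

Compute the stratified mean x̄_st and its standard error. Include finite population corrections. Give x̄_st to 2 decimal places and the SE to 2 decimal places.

x̄_st ≈ 514.18, SE ≈ 8.40

x̄_st = Σ W_h x̄_h = (1400·442.00 + 1275·748.23 + 375·556.34 + 1175·332.76)/4225 = 514.18077
V̂(x̄_st) = Σ W_h² (1 − n_h/N_h) s_h²/n_h, with W_h = N_h/N and N = 4225:
  stratum 1: (1400/4225)²·(1 − 315/1400)·280.6²/315 = 21.2701
  stratum 2: (1275/4225)²·(1 − 246/1275)·327.8²/246 = 32.1037
  stratum 3: (375/4225)²·(1 − 38/375)·201.3²/38 = 7.54939
  stratum 4: (1175/4225)²·(1 − 172/1175)·158.8²/172 = 9.67961
V̂(x̄_st) = 70.6028
SE(x̄_st) = √70.6028 = 8.40255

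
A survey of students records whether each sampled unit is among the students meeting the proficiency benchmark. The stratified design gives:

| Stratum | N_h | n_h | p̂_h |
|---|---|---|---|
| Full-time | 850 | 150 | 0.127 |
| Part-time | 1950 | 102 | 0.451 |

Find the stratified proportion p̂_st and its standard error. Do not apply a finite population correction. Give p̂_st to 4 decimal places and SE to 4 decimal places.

p̂_st ≈ 0.3526, SE ≈ 0.0355

N = 2800; stratum weights W_h = N_h/N.
p̂_st = Σ W_h p̂_h = (850·0.127 + 1950·0.451)/2800 = 0.35264
V̂(p̂_st) = Σ W_h² p̂_h(1−p̂_h)/(n_h−1):
  stratum Full-time: (850/2800)²·0.127·0.873/149 = 6.85731e-05
  stratum Part-time: (1950/2800)²·0.451·0.549/101 = 0.001189
V̂(p̂_st) = 0.00125757; SE = √V̂ = 0.0354622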